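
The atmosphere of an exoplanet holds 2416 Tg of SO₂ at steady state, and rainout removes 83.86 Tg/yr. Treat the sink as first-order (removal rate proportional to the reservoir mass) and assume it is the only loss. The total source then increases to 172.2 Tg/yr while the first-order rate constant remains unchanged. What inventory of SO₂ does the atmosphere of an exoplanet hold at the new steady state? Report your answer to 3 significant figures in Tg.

Rate constant k = F/M = 83.86 / 2416 = 0.03471 yr⁻¹.
At the new steady state, source = k·M_new ⇒ M_new = 172.2 / 0.03471 = 4961 Tg.
(Equivalently M_new = M × F_new/F_old = 2416 × 172.2/83.86.)

4960 Tg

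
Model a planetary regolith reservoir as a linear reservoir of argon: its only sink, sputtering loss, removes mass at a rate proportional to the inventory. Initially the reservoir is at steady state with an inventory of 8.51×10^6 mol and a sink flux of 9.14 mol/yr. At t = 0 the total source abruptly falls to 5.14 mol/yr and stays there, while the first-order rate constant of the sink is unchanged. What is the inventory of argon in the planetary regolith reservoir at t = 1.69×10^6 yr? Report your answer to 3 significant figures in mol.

Residence time τ = M₀/F₀ = 931100 yr. The eventual steady state is M_∞ = M₀·(F₁/F₀) = 8.51×10^6 × 5.14/9.14 = 4.7857×10^6 mol.
The anomaly ΔM(t) = M(t) − M_∞ decays as ΔM₀·e^(−t/τ) with ΔM₀ = 8.51×10^6 − 4.7857×10^6 = 3.724×10^6 mol.
At t = 1.69×10^6 yr, e^(−t/τ) = e^(−1.815) = 0.1628, so ΔM = 606400 mol and M = 4.7857×10^6 + 606400 = 5.3921×10^6 mol.

5.39×10^6 mol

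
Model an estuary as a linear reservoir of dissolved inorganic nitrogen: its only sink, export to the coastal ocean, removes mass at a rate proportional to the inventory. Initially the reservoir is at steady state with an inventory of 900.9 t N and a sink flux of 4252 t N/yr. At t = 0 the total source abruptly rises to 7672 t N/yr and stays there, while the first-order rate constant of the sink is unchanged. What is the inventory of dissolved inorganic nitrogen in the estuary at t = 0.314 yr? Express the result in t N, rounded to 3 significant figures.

1460 t N

Residence time τ = M₀/F₀ = 0.2119 yr. The eventual steady state is M_∞ = M₀·(F₁/F₀) = 900.9 × 7672/4252 = 1625.5 t N.
The anomaly ΔM(t) = M(t) − M_∞ decays as ΔM₀·e^(−t/τ) with ΔM₀ = 900.9 − 1625.5 = −724.6 t N.
At t = 0.314 yr, e^(−t/τ) = e^(−1.482) = 0.2272, so ΔM = −164.6 t N and M = 1625.5 − 164.6 = 1460.9 t N.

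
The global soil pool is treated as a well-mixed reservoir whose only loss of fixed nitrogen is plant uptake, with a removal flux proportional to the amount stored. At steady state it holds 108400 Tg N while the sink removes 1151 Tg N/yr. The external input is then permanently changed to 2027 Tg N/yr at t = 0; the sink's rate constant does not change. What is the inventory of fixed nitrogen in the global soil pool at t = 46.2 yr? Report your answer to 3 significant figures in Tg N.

τ = M₀/F₀ = 108400/1151 = 94.18 yr; rate constant k = 1/τ.
New steady state M_∞ = F₁/k = F₁·τ = 2027 × 94.18 = 190900 Tg N.
M(t) = M_∞ + (M₀ − M_∞)·e^(−t/τ); t/τ = 46.2/94.18 = 0.4906, so e^(−t/τ) = 0.6123.
M(t) = 190900 − 82500 × 0.6123 = 140390 Tg N.

140000 Tg N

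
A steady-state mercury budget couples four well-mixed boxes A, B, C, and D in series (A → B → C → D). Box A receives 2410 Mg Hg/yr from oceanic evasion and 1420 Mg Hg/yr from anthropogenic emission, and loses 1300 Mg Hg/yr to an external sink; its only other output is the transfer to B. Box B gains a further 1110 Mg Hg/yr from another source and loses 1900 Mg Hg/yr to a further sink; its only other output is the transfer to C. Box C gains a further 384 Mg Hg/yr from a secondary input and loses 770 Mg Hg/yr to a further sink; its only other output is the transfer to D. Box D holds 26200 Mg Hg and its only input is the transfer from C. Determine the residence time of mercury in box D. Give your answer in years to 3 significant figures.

Box A: F(A→B) = (2410 + 1420) − 1300 = 2530.0 Mg Hg/yr.
Box B: F(B→C) = (2530.0 + 1110) − 1900 = 1740.0 Mg Hg/yr.
Box C: F(C→D) = (1740.0 + 384) − 770 = 1354.0 Mg Hg/yr.
Box D throughput = its input = 1354.0 Mg Hg/yr; τ = 26200 / 1354.0 = 19.35 yr.

19.4 yr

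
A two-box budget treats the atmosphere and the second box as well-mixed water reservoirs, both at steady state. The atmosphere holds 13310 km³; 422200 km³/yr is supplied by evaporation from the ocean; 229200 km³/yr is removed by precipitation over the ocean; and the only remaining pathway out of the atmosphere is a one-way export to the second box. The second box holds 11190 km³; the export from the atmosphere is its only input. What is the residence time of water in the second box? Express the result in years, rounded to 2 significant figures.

0.058 yr

Balance the atmosphere: ΣF_in = 422200 km³/yr.
Export to the second box = ΣF_in − (229200) = 193000 km³/yr.
At steady state the output of the second box equals its input, 193000 km³/yr.
τ = M / F = 11190 / 193000 = 0.05798 yr.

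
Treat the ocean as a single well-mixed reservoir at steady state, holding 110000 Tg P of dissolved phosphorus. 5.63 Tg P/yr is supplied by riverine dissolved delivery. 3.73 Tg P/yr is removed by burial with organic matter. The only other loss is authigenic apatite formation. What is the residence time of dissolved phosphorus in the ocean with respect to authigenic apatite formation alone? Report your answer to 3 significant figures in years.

57900 yr

At steady state ΣF_in = ΣF_out.
ΣF_in = 5.6300 Tg P/yr.
Authigenic apatite formation flux = ΣF_in − (3.73) = 5.6300 − 3.730 = 1.900 Tg P/yr.
τ = M / F = 110000 / 1.900 = 57890 yr.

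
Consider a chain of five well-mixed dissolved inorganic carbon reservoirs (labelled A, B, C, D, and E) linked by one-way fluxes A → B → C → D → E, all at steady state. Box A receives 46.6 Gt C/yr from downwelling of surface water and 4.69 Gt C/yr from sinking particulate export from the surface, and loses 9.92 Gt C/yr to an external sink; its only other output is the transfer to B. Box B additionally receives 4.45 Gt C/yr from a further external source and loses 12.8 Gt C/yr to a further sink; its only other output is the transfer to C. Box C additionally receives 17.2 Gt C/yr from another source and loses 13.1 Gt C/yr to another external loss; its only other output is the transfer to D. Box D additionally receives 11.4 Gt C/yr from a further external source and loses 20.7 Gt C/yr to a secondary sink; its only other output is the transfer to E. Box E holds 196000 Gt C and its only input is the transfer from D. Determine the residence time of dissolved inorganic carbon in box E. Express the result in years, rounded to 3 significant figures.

Box A: F(A→B) = (46.6 + 4.69) − 9.92 = 41.370 Gt C/yr.
Box B: F(B→C) = (41.370 + 4.45) − 12.8 = 33.020 Gt C/yr.
Box C: F(C→D) = (33.020 + 17.2) − 13.1 = 37.120 Gt C/yr.
Box D: F(D→E) = (37.120 + 11.4) − 20.7 = 27.820 Gt C/yr.
Box E throughput = its input = 27.820 Gt C/yr; τ = 196000 / 27.820 = 7045 yr.

7050 yr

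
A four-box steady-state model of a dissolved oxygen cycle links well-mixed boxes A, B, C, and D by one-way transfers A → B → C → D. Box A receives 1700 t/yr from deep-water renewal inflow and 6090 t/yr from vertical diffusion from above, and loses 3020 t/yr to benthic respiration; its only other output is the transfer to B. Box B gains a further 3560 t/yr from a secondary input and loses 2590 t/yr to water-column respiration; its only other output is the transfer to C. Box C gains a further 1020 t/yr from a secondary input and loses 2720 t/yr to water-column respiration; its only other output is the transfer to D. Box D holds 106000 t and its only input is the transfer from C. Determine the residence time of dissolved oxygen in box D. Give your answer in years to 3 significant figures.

26.2 yr

Box A: F(A→B) = (1700 + 6090) − 3020 = 4770.0 t/yr.
Box B: F(B→C) = (4770.0 + 3560) − 2590 = 5740.0 t/yr.
Box C: F(C→D) = (5740.0 + 1020) − 2720 = 4040.0 t/yr.
Box D throughput = its input = 4040.0 t/yr; τ = 106000 / 4040.0 = 26.24 yr.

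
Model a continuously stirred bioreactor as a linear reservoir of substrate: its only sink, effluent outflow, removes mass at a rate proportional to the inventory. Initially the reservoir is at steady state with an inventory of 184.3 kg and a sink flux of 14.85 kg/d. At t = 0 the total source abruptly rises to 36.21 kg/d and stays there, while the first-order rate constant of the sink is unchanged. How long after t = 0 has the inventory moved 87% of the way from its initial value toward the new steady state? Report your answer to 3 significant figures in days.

25.3 d

τ = M₀/F₀ = 184.3/14.85 = 12.41 d.
The remaining gap fraction is e^(−t/τ); 87% covered ⇒ e^(−t/τ) = 0.130.
t = −τ ln(0.130) = 12.41 × 2.040 = 25.32 d.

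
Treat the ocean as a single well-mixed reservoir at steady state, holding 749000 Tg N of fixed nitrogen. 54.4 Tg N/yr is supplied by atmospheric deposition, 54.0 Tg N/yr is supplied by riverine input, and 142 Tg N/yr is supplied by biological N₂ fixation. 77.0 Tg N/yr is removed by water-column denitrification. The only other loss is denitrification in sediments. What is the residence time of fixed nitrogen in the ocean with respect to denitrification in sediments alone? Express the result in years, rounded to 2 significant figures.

At steady state ΣF_in = ΣF_out.
ΣF_in = 54.4 + 54.0 + 142 = 250.40 Tg N/yr.
Denitrification in sediments flux = ΣF_in − (77.0) = 250.40 − 77.00 = 173.4 Tg N/yr.
τ = M / F = 749000 / 173.4 = 4319 yr.

4300 yr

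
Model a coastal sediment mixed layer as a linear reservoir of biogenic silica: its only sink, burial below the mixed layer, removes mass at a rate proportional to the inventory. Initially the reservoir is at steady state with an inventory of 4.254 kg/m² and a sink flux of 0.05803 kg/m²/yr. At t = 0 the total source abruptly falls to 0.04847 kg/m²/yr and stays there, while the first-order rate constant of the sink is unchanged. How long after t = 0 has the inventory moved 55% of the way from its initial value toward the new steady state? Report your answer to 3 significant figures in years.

58.5 yr

τ = M₀/F₀ = 4.254/0.05803 = 73.31 yr.
The remaining gap fraction is e^(−t/τ); 55% covered ⇒ e^(−t/τ) = 0.450.
t = −τ ln(0.450) = 73.31 × 0.7985 = 58.54 yr.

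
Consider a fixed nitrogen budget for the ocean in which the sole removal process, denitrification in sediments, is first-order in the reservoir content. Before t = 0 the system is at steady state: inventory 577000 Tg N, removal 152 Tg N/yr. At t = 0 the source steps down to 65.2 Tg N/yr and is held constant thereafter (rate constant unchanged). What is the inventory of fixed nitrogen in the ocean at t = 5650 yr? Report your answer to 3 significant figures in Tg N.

τ = M₀/F₀ = 577000/152 = 3796 yr; rate constant k = 1/τ.
New steady state M_∞ = F₁/k = F₁·τ = 65.2 × 3796 = 247500 Tg N.
M(t) = M_∞ + (M₀ − M_∞)·e^(−t/τ); t/τ = 5650/3796 = 1.488, so e^(−t/τ) = 0.2257.
M(t) = 247500 + 329500 × 0.2257 = 321880 Tg N.

322000 Tg N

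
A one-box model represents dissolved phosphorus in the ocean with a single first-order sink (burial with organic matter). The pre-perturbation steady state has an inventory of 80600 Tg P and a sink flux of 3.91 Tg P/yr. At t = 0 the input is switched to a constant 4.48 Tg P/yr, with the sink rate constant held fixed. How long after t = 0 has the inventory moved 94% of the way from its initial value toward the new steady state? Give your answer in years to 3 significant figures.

τ = M₀/F₀ = 80600/3.91 = 20610 yr.
The remaining gap fraction is e^(−t/τ); 94% covered ⇒ e^(−t/τ) = 0.0600.
t = −τ ln(0.0600) = 20610 × 2.813 = 58000 yr.

58000 yr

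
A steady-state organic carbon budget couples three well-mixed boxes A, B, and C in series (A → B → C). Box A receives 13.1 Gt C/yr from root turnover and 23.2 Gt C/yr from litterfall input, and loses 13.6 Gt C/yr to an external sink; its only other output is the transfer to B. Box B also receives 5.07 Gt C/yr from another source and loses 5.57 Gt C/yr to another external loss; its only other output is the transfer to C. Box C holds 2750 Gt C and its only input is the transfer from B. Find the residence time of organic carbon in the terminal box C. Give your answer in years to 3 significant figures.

Box A: F(A→B) = (13.1 + 23.2) − 13.6 = 22.700 Gt C/yr.
Box B: F(B→C) = (22.700 + 5.07) − 5.57 = 22.200 Gt C/yr.
Box C throughput = its input = 22.200 Gt C/yr; τ = 2750 / 22.200 = 123.9 yr.

124 yr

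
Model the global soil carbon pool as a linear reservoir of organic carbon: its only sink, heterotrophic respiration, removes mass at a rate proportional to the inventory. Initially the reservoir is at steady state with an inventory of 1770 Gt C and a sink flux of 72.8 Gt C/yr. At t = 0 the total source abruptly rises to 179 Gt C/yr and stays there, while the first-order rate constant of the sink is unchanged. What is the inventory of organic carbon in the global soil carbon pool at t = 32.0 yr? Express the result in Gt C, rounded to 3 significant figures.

3660 Gt C

The sink rate constant is k = F₀/M₀ = 72.8/1770 = 0.04113 yr⁻¹.
Solving dM/dt = F₁ − kM with M(0) = M₀ gives M(t) = F₁/k + (M₀ − F₁/k)·e^(−kt).
F₁/k = 179/0.04113 = 4352.1 Gt C; kt = 0.04113 × 32.0 = 1.316, e^(−kt) = 0.2682.
M(32.0) = 4352.1 + (1770 − 4352.1) × 0.2682 = 4352.1 − 692.4 = 3659.6 Gt C.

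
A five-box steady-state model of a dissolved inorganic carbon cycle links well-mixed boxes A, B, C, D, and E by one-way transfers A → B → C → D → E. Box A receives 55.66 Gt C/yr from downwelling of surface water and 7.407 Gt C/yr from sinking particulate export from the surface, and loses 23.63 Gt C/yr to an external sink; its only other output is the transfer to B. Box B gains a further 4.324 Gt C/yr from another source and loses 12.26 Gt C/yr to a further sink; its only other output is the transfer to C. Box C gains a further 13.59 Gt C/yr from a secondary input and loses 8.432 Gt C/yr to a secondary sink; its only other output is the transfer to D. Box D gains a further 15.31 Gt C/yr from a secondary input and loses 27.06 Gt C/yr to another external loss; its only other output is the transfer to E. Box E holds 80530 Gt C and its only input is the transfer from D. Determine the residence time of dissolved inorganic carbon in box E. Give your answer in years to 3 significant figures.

3230 yr

Box A: F(A→B) = (55.66 + 7.407) − 23.63 = 39.437 Gt C/yr.
Box B: F(B→C) = (39.437 + 4.324) − 12.26 = 31.501 Gt C/yr.
Box C: F(C→D) = (31.501 + 13.59) − 8.432 = 36.659 Gt C/yr.
Box D: F(D→E) = (36.659 + 15.31) − 27.06 = 24.909 Gt C/yr.
Box E throughput = its input = 24.909 Gt C/yr; τ = 80530 / 24.909 = 3233 yr.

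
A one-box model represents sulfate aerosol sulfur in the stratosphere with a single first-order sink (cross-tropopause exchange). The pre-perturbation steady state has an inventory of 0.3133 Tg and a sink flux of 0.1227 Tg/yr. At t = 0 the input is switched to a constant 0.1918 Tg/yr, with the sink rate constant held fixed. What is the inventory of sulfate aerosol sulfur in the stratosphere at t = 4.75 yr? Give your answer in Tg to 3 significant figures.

0.462 Tg

τ = M₀/F₀ = 0.3133/0.1227 = 2.553 yr; rate constant k = 1/τ.
New steady state M_∞ = F₁/k = F₁·τ = 0.1918 × 2.553 = 0.48974 Tg.
M(t) = M_∞ + (M₀ − M_∞)·e^(−t/τ); t/τ = 4.75/2.553 = 1.860, so e^(−t/τ) = 0.1556.
M(t) = 0.48974 − 0.1764 × 0.1556 = 0.46228 Tg.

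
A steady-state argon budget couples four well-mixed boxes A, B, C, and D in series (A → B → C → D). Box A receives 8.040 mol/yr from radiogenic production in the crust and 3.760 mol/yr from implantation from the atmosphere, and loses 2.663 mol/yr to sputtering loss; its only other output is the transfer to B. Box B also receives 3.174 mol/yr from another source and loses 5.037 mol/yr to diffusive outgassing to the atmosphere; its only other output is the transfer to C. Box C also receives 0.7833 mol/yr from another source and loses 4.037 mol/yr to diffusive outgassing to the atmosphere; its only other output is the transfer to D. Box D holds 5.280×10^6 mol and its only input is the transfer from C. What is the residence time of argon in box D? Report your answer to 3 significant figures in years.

1.31×10^6 yr

Box A: F(A→B) = (8.040 + 3.760) − 2.663 = 9.1370 mol/yr.
Box B: F(B→C) = (9.1370 + 3.174) − 5.037 = 7.2740 mol/yr.
Box C: F(C→D) = (7.2740 + 0.7833) − 4.037 = 4.0203 mol/yr.
Box D throughput = its input = 4.0203 mol/yr; τ = 5.280×10^6 / 4.0203 = 1.313×10^6 yr.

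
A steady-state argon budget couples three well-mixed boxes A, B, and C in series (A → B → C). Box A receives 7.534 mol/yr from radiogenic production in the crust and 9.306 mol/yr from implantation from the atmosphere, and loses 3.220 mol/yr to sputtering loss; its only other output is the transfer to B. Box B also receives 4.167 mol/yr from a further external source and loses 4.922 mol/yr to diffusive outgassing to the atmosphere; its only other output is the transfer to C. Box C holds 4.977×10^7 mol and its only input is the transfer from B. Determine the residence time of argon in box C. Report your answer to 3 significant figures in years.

3.87×10^6 yr

Box A: F(A→B) = (7.534 + 9.306) − 3.220 = 13.620 mol/yr.
Box B: F(B→C) = (13.620 + 4.167) − 4.922 = 12.865 mol/yr.
Box C throughput = its input = 12.865 mol/yr; τ = 4.977×10^7 / 12.865 = 3.869×10^6 yr.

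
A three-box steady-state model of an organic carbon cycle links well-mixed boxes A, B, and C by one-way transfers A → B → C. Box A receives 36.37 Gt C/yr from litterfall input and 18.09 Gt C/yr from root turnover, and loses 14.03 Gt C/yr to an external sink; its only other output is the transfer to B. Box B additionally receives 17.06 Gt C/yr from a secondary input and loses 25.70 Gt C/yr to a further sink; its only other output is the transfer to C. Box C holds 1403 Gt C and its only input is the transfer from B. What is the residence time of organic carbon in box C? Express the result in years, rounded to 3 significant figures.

44.1 yr

Box A: F(A→B) = (36.37 + 18.09) − 14.03 = 40.430 Gt C/yr.
Box B: F(B→C) = (40.430 + 17.06) − 25.70 = 31.790 Gt C/yr.
Box C throughput = its input = 31.790 Gt C/yr; τ = 1403 / 31.790 = 44.13 yr.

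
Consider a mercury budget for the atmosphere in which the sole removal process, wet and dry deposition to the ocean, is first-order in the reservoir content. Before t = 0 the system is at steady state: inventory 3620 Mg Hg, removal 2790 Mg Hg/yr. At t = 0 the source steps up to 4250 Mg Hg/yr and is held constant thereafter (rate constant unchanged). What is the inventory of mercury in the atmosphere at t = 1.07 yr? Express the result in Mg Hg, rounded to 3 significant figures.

4680 Mg Hg

The sink rate constant is k = F₀/M₀ = 2790/3620 = 0.7707 yr⁻¹.
Solving dM/dt = F₁ − kM with M(0) = M₀ gives M(t) = F₁/k + (M₀ − F₁/k)·e^(−kt).
F₁/k = 4250/0.7707 = 5514.3 Mg Hg; kt = 0.7707 × 1.07 = 0.8247, e^(−kt) = 0.4384.
M(1.07) = 5514.3 + (3620 − 5514.3) × 0.4384 = 5514.3 − 830.4 = 4683.9 Mg Hg.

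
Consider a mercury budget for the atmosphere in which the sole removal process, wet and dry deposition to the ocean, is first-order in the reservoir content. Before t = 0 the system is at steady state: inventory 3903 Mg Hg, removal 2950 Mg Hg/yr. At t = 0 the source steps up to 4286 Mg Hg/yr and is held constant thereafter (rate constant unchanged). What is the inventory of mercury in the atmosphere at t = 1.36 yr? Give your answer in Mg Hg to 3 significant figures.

5040 Mg Hg

The sink rate constant is k = F₀/M₀ = 2950/3903 = 0.7558 yr⁻¹.
Solving dM/dt = F₁ − kM with M(0) = M₀ gives M(t) = F₁/k + (M₀ − F₁/k)·e^(−kt).
F₁/k = 4286/0.7558 = 5670.6 Mg Hg; kt = 0.7558 × 1.36 = 1.028, e^(−kt) = 0.3577.
M(1.36) = 5670.6 + (3903 − 5670.6) × 0.3577 = 5670.6 − 632.4 = 5038.2 Mg Hg.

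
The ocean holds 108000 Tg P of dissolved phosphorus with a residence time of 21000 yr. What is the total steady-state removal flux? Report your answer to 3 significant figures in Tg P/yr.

5.14 Tg P/yr

F = M / τ = 108000 / 21000 = 5.143 Tg P/yr.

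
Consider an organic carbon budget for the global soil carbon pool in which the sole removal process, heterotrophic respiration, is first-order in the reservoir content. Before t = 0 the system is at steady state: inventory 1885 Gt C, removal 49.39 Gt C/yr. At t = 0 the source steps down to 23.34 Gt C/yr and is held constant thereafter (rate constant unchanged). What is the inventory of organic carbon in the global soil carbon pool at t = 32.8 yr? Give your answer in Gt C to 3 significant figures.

The sink rate constant is k = F₀/M₀ = 49.39/1885 = 0.02620 yr⁻¹.
Solving dM/dt = F₁ − kM with M(0) = M₀ gives M(t) = F₁/k + (M₀ − F₁/k)·e^(−kt).
F₁/k = 23.34/0.02620 = 890.79 Gt C; kt = 0.02620 × 32.8 = 0.8594, e^(−kt) = 0.4234.
M(32.8) = 890.79 + (1885 − 890.79) × 0.4234 = 890.79 + 421.0 = 1311.7 Gt C.

1310 Gt C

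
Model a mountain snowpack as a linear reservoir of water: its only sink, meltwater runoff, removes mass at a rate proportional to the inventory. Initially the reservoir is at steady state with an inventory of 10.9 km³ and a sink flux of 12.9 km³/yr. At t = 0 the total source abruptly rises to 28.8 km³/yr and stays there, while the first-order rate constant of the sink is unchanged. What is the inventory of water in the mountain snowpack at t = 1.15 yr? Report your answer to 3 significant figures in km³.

20.9 km³

Residence time τ = M₀/F₀ = 0.8450 yr. The eventual steady state is M_∞ = M₀·(F₁/F₀) = 10.9 × 28.8/12.9 = 24.335 km³.
The anomaly ΔM(t) = M(t) − M_∞ decays as ΔM₀·e^(−t/τ) with ΔM₀ = 10.9 − 24.335 = −13.43 km³.
At t = 1.15 yr, e^(−t/τ) = e^(−1.361) = 0.2564, so ΔM = −3.445 km³ and M = 24.335 − 3.445 = 20.890 km³.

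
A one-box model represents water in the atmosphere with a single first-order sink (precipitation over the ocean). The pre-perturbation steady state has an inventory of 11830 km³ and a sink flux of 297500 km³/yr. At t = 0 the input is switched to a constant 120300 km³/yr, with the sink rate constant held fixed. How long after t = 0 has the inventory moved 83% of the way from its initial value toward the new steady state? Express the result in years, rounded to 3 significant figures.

τ = M₀/F₀ = 11830/297500 = 0.03976 yr.
The remaining gap fraction is e^(−t/τ); 83% covered ⇒ e^(−t/τ) = 0.170.
t = −τ ln(0.170) = 0.03976 × 1.772 = 0.07046 yr.

0.0705 yr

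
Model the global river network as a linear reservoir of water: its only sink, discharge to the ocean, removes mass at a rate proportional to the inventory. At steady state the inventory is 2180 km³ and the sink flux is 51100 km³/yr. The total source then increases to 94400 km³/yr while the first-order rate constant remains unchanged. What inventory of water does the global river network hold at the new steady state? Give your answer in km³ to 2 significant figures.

Rate constant k = F/M = 51100 / 2180 = 23.44 yr⁻¹.
At the new steady state, source = k·M_new ⇒ M_new = 94400 / 23.44 = 4027 km³.
(Equivalently M_new = M × F_new/F_old = 2180 × 94400/51100.)

4000 km³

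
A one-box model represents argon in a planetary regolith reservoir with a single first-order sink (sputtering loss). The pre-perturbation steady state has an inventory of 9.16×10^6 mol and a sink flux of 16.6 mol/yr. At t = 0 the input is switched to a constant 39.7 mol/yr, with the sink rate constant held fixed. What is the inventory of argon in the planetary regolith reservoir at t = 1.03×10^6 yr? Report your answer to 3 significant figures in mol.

1.99×10^7 mol

The sink rate constant is k = F₀/M₀ = 16.6/9.16×10^6 = 1.812×10^-6 yr⁻¹.
Solving dM/dt = F₁ − kM with M(0) = M₀ gives M(t) = F₁/k + (M₀ − F₁/k)·e^(−kt).
F₁/k = 39.7/1.812×10^-6 = 2.1907×10^7 mol; kt = 1.812×10^-6 × 1.03×10^6 = 1.867, e^(−kt) = 0.1546.
M(1.03×10^6) = 2.1907×10^7 + (9.16×10^6 − 2.1907×10^7) × 0.1546 = 2.1907×10^7 − 1.971×10^6 = 1.9935×10^7 mol.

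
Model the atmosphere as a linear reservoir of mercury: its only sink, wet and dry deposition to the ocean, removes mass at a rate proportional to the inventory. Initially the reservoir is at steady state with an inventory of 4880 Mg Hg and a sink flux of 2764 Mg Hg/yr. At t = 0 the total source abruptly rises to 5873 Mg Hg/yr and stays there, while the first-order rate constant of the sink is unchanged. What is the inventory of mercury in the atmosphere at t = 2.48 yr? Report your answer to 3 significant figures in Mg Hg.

The sink rate constant is k = F₀/M₀ = 2764/4880 = 0.5664 yr⁻¹.
Solving dM/dt = F₁ − kM with M(0) = M₀ gives M(t) = F₁/k + (M₀ − F₁/k)·e^(−kt).
F₁/k = 5873/0.5664 = 10369 Mg Hg; kt = 0.5664 × 2.48 = 1.405, e^(−kt) = 0.2455.
M(2.48) = 10369 + (4880 − 10369) × 0.2455 = 10369 − 1347 = 9021.8 Mg Hg.

9020 Mg Hg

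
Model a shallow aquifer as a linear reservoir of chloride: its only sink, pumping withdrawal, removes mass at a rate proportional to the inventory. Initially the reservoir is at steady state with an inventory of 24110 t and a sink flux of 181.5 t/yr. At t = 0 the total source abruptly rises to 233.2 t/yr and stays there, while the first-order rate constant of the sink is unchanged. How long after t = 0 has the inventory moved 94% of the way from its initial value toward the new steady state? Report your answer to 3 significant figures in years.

τ = M₀/F₀ = 24110/181.5 = 132.8 yr.
The remaining gap fraction is e^(−t/τ); 94% covered ⇒ e^(−t/τ) = 0.0600.
t = −τ ln(0.0600) = 132.8 × 2.813 = 373.7 yr.

374 yr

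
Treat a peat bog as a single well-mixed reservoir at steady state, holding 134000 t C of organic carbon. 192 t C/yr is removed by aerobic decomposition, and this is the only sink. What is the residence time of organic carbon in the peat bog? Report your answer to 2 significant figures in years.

700 yr

τ = M / F = 134000 / 192 = 697.9 yr.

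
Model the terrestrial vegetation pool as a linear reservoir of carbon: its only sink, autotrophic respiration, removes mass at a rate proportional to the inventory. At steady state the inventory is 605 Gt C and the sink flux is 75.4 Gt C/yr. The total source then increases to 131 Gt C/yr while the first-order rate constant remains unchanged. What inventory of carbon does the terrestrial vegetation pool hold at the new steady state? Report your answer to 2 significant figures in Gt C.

Rate constant k = F/M = 75.4 / 605 = 0.1246 yr⁻¹.
At the new steady state, source = k·M_new ⇒ M_new = 131 / 0.1246 = 1051 Gt C.
(Equivalently M_new = M × F_new/F_old = 605 × 131/75.4.)

1100 Gt C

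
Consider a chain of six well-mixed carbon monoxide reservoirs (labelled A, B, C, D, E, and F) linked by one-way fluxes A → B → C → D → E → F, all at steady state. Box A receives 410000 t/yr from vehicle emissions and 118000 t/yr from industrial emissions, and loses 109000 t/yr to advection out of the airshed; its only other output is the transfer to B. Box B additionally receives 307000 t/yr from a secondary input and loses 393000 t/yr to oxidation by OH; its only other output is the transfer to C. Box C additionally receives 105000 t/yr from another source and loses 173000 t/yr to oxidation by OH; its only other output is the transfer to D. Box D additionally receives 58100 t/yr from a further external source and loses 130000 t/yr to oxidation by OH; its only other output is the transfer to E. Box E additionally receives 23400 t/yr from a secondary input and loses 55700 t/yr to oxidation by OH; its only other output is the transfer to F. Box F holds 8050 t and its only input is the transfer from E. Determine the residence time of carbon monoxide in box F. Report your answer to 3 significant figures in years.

0.0501 yr

Box A: F(A→B) = (410000 + 118000) − 109000 = 419000 t/yr.
Box B: F(B→C) = (419000 + 307000) − 393000 = 333000 t/yr.
Box C: F(C→D) = (333000 + 105000) − 173000 = 265000 t/yr.
Box D: F(D→E) = (265000 + 58100) − 130000 = 193100 t/yr.
Box E: F(E→F) = (193100 + 23400) − 55700 = 160800 t/yr.
Box F throughput = its input = 160800 t/yr; τ = 8050 / 160800 = 0.05006 yr.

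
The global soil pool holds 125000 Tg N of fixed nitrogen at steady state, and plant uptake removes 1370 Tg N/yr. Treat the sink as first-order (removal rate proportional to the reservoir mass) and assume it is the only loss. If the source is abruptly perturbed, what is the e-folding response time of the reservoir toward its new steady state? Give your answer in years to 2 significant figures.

91 yr

For a linear reservoir the response time equals the residence time τ = M/F.
τ = 125000 / 1370 = 91.24 yr.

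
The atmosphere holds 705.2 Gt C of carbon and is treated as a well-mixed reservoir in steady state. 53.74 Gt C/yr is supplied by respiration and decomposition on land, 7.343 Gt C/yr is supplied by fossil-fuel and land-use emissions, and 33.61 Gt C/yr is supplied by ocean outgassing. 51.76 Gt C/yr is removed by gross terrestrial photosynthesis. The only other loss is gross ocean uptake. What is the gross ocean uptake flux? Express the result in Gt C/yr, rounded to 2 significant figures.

At steady state ΣF_in = ΣF_out.
ΣF_in = 53.74 + 7.343 + 33.61 = 94.693 Gt C/yr.
Gross ocean uptake flux = ΣF_in − (51.76) = 94.693 − 51.76 = 42.93 Gt C/yr.

43 Gt C/yr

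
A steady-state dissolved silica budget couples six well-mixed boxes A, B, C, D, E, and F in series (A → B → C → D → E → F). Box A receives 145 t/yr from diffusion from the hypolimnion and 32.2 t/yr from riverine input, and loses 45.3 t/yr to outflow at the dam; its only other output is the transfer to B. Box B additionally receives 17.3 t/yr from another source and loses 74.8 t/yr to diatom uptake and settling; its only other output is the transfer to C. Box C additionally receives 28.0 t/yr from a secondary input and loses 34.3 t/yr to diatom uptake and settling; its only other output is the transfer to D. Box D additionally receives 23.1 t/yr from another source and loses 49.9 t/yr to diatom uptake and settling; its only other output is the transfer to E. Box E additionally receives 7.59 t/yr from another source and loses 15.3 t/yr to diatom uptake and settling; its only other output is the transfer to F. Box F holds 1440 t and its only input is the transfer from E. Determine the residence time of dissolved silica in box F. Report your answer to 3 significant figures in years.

Box A: F(A→B) = (145 + 32.2) − 45.3 = 131.90 t/yr.
Box B: F(B→C) = (131.90 + 17.3) − 74.8 = 74.400 t/yr.
Box C: F(C→D) = (74.400 + 28.0) − 34.3 = 68.100 t/yr.
Box D: F(D→E) = (68.100 + 23.1) − 49.9 = 41.300 t/yr.
Box E: F(E→F) = (41.300 + 7.59) − 15.3 = 33.590 t/yr.
Box F throughput = its input = 33.590 t/yr; τ = 1440 / 33.590 = 42.87 yr.

42.9 yr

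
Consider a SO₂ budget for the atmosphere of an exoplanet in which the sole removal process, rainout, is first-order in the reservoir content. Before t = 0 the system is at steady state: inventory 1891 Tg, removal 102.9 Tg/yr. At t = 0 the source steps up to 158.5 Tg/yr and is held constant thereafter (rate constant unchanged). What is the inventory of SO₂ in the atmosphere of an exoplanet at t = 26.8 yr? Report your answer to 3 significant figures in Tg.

2680 Tg

The sink rate constant is k = F₀/M₀ = 102.9/1891 = 0.05442 yr⁻¹.
Solving dM/dt = F₁ − kM with M(0) = M₀ gives M(t) = F₁/k + (M₀ − F₁/k)·e^(−kt).
F₁/k = 158.5/0.05442 = 2912.8 Tg; kt = 0.05442 × 26.8 = 1.458, e^(−kt) = 0.2326.
M(26.8) = 2912.8 + (1891 − 2912.8) × 0.2326 = 2912.8 − 237.7 = 2675.1 Tg.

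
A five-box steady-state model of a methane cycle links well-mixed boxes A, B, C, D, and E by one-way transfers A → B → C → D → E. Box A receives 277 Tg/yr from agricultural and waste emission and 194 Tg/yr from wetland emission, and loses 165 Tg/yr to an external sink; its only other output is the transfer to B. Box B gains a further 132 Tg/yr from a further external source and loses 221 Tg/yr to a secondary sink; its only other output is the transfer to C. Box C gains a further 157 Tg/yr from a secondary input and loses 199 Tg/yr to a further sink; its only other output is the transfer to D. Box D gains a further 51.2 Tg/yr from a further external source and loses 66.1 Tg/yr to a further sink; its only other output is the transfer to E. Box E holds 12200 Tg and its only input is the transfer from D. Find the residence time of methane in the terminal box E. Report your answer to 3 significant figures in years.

76.2 yr

Box A: F(A→B) = (277 + 194) − 165 = 306.00 Tg/yr.
Box B: F(B→C) = (306.00 + 132) − 221 = 217.00 Tg/yr.
Box C: F(C→D) = (217.00 + 157) − 199 = 175.00 Tg/yr.
Box D: F(D→E) = (175.00 + 51.2) − 66.1 = 160.10 Tg/yr.
Box E throughput = its input = 160.10 Tg/yr; τ = 12200 / 160.10 = 76.20 yr.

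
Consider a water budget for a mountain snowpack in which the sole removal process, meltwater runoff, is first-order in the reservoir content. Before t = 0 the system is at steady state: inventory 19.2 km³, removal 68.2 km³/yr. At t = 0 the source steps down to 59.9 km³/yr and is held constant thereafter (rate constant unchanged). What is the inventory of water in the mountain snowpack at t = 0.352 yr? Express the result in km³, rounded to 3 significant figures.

17.5 km³

τ = M₀/F₀ = 19.2/68.2 = 0.2815 yr; rate constant k = 1/τ.
New steady state M_∞ = F₁/k = F₁·τ = 59.9 × 0.2815 = 16.863 km³.
M(t) = M_∞ + (M₀ − M_∞)·e^(−t/τ); t/τ = 0.352/0.2815 = 1.250, so e^(−t/τ) = 0.2864.
M(t) = 16.863 + 2.337 × 0.2864 = 17.533 km³.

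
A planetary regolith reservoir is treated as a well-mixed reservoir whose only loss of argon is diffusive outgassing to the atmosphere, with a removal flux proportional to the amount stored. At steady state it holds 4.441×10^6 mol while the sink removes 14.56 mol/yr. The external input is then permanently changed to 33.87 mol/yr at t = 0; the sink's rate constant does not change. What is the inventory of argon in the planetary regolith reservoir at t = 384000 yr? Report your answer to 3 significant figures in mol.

τ = M₀/F₀ = 4.441×10^6/14.56 = 305000 yr; rate constant k = 1/τ.
New steady state M_∞ = F₁/k = F₁·τ = 33.87 × 305000 = 1.0331×10^7 mol.
M(t) = M_∞ + (M₀ − M_∞)·e^(−t/τ); t/τ = 384000/305000 = 1.259, so e^(−t/τ) = 0.2839.
M(t) = 1.0331×10^7 − 5.890×10^6 × 0.2839 = 8.6584×10^6 mol.

8.66×10^6 mol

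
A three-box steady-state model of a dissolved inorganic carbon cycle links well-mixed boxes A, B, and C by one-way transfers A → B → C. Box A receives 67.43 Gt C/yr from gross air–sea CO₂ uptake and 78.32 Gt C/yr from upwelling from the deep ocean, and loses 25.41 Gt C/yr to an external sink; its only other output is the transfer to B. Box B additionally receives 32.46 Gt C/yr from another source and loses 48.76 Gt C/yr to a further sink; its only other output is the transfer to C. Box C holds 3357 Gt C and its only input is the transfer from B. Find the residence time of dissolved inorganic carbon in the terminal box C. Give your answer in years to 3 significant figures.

Box A: F(A→B) = (67.43 + 78.32) − 25.41 = 120.34 Gt C/yr.
Box B: F(B→C) = (120.34 + 32.46) − 48.76 = 104.04 Gt C/yr.
Box C throughput = its input = 104.04 Gt C/yr; τ = 3357 / 104.04 = 32.27 yr.

32.3 yr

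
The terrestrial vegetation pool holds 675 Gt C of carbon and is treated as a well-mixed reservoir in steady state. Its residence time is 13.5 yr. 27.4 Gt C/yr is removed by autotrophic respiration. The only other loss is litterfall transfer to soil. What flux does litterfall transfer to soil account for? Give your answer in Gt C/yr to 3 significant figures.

Total removal F = M/τ = 675 / 13.5 = 50.00 Gt C/yr.
Litterfall transfer to soil = F − (27.4) = 50.00 − 27.40 = 22.60 Gt C/yr.

22.6 Gt C/yr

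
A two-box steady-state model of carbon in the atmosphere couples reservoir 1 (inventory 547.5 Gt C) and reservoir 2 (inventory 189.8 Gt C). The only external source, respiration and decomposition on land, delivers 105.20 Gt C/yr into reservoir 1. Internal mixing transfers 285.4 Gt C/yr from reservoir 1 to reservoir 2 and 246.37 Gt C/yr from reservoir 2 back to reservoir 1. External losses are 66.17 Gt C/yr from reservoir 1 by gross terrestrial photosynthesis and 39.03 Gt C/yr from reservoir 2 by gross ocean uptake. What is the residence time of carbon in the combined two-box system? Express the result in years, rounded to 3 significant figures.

7.01 yr

Residence time in the combined system uses the total inventory and the total *external* removal — internal exchanges between the two boxes cancel.
M_total = 547.5 + 189.8 = 737.30 Gt C.
ΣF_external_out = 66.17 + 39.03 = 105.20 Gt C/yr.
τ = M_total / ΣF_ext = 737.30 / 105.20 = 7.009 yr.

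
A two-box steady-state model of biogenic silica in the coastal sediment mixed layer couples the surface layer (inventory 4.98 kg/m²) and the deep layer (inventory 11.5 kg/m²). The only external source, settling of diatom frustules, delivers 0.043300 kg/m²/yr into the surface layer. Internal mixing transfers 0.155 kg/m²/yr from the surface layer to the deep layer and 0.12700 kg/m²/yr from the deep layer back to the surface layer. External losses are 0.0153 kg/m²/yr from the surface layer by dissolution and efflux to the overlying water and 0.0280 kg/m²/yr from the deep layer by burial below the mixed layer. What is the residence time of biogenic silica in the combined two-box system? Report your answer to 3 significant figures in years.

381 yr

Treat the two boxes together as one reservoir: the mixing fluxes between them are internal recycling, so τ = ΣM / Σ(external losses).
M_total = 4.98 + 11.5 = 16.480 kg/m².
ΣF_external_out = 0.0153 + 0.0280 = 0.043300 kg/m²/yr.
τ = M_total / ΣF_ext = 16.480 / 0.043300 = 380.6 yr.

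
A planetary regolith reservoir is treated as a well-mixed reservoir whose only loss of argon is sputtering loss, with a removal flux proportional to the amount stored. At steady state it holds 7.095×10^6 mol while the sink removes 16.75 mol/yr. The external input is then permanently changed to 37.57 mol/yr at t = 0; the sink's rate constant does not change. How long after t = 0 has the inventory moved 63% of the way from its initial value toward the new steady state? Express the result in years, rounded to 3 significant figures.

421000 yr

τ = M₀/F₀ = 7.095×10^6/16.75 = 423600 yr.
The remaining gap fraction is e^(−t/τ); 63% covered ⇒ e^(−t/τ) = 0.370.
t = −τ ln(0.370) = 423600 × 0.9943 = 421100 yr.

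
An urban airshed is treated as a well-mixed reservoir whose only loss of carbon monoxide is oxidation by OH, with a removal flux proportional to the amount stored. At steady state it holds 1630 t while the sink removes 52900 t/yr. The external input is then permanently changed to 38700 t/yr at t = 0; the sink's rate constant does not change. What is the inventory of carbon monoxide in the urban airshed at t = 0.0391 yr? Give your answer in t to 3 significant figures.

1320 t

Residence time τ = M₀/F₀ = 0.03081 yr. The eventual steady state is M_∞ = M₀·(F₁/F₀) = 1630 × 38700/52900 = 1192.5 t.
The anomaly ΔM(t) = M(t) − M_∞ decays as ΔM₀·e^(−t/τ) with ΔM₀ = 1630 − 1192.5 = 437.5 t.
At t = 0.0391 yr, e^(−t/τ) = e^(−1.269) = 0.2811, so ΔM = 123.0 t and M = 1192.5 + 123.0 = 1315.5 t.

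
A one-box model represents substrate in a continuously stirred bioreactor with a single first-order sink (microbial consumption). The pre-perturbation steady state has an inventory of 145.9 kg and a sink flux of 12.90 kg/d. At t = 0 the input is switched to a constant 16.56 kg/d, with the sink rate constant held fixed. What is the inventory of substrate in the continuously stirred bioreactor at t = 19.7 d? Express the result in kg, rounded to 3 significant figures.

The sink rate constant is k = F₀/M₀ = 12.90/145.9 = 0.08842 d⁻¹.
Solving dM/dt = F₁ − kM with M(0) = M₀ gives M(t) = F₁/k + (M₀ − F₁/k)·e^(−kt).
F₁/k = 16.56/0.08842 = 187.29 kg; kt = 0.08842 × 19.7 = 1.742, e^(−kt) = 0.1752.
M(19.7) = 187.29 + (145.9 − 187.29) × 0.1752 = 187.29 − 7.253 = 180.04 kg.

180 kg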